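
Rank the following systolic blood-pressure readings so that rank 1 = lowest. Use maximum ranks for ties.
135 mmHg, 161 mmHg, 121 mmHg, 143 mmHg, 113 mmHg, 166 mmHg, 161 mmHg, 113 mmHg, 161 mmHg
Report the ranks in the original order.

Sorted (ascending): 113, 113, 121, 135, 143, 161, 161, 161, 166
The 2 values of 113 occupy positions 1–2 → each gets rank 2.
The 3 values of 161 occupy positions 6–8 → each gets rank 8.

4, 8, 3, 5, 2, 9, 8, 2, 8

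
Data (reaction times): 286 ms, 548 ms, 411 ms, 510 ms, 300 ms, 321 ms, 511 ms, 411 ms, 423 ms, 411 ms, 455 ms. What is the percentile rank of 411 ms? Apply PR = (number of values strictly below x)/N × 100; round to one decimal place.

27.3

N = 11.
Strictly below 411: 3. Equal to 411: 3.
PR = 3/11 × 100 = 27.3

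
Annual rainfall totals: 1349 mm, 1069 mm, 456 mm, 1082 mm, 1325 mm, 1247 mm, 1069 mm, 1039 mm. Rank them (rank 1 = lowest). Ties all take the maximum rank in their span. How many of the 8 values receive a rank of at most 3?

Sorted (ascending): 456, 1039, 1069, 1069, 1082, 1247, 1325, 1349
The 2 values of 1069 occupy positions 3–4 → each gets rank 4.
Ranks ≤ 3: {1, 2} → 2 values.

2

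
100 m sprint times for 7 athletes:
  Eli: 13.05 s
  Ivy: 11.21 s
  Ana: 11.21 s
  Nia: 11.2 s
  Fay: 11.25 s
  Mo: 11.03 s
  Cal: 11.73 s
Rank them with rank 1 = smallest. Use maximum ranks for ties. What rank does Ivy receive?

4

Sorted (ascending): 11.03, 11.2, 11.21, 11.21, 11.25, 11.73, 13.05
The 2 values of 11.21 occupy positions 3–4 → each gets rank 4.
Ivy has value 11.21 s → rank 4.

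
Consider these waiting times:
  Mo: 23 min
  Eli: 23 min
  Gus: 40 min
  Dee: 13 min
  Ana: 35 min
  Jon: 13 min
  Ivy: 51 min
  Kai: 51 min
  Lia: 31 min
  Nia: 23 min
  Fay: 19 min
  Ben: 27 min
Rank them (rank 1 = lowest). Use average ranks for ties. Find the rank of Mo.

5

Sorted (ascending): 13, 13, 19, 23, 23, 23, 27, 31, 35, 40, 51, 51
The 2 values of 13 occupy positions 1–2 → average rank (1+2)/2 = 1.5.
The 3 values of 23 occupy positions 4–6 → average rank 5.
The 2 values of 51 occupy positions 11–12 → average rank (11+12)/2 = 11.5.
Mo has value 23 min → rank 5.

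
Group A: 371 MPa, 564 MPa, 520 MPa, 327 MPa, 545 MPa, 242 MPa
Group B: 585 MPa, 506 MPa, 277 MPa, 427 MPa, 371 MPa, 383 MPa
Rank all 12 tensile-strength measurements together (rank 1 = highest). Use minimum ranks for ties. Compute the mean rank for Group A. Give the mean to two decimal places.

Sorted (descending): 585, 564, 545, 520, 506, 427, 383, 371, 371, 327, 277, 242
The 2 values of 371 occupy positions 8–9 → each gets rank 8.
Group A values → pooled ranks: 371→8, 564→2, 520→4, 327→10, 545→3, 242→12
Mean rank = (8 + 2 + 4 + 10 + 3 + 12) / 6 = 6.50

6.50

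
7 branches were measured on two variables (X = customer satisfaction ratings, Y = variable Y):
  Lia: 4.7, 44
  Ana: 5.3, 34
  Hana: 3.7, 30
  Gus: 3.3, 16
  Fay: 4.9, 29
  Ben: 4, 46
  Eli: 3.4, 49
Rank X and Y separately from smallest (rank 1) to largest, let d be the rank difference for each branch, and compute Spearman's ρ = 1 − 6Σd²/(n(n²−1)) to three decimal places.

Ranks of variable 1: 5, 7, 3, 1, 6, 4, 2
Ranks of variable 2: 5, 4, 3, 1, 2, 6, 7
d = r₁ − r₂: 0, 3, 0, 0, 4, -2, -5
d²: 0, 9, 0, 0, 16, 4, 25; Σd² = 54
ρ = 1 − 6·54/(7·48) = 1 − 324/336 = 0.036

0.036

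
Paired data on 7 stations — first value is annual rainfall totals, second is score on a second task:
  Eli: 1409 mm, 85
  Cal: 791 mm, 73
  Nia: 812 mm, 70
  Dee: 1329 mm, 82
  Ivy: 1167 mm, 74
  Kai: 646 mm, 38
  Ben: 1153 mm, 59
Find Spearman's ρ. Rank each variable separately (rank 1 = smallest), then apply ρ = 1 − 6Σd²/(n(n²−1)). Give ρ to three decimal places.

Ranks of variable 1: 7, 2, 3, 6, 5, 1, 4
Ranks of variable 2: 7, 4, 3, 6, 5, 1, 2
d = r₁ − r₂: 0, -2, 0, 0, 0, 0, 2
d²: 0, 4, 0, 0, 0, 0, 4; Σd² = 8
ρ = 1 − 6·8/(7·48) = 1 − 48/336 = 0.857

0.857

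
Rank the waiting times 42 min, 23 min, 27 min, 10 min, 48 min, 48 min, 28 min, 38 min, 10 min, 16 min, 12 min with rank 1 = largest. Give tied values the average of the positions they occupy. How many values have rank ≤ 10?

Sorted (descending): 48, 48, 42, 38, 28, 27, 23, 16, 12, 10, 10
The 2 values of 48 occupy positions 1–2 → average rank (1+2)/2 = 1.5.
The 2 values of 10 occupy positions 10–11 → average rank (10+11)/2 = 10.5.
Ranks ≤ 10: {1.5, 1.5, 3, 4, 5, 6, 7, 8, 9} → 9 values.

9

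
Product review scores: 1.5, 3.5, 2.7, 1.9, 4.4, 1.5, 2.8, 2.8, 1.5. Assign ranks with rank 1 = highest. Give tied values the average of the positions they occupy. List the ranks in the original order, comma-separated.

8, 2, 5, 6, 1, 8, 3.5, 3.5, 8

Sorted (descending): 4.4, 3.5, 2.8, 2.8, 2.7, 1.9, 1.5, 1.5, 1.5
The 2 values of 2.8 occupy positions 3–4 → average rank (3+4)/2 = 3.5.
The 3 values of 1.5 occupy positions 7–9 → average rank 8.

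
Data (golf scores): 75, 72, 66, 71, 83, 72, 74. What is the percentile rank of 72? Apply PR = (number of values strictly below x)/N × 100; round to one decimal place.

28.6

N = 7.
Strictly below 72: 2. Equal to 72: 2.
PR = 2/7 × 100 = 28.6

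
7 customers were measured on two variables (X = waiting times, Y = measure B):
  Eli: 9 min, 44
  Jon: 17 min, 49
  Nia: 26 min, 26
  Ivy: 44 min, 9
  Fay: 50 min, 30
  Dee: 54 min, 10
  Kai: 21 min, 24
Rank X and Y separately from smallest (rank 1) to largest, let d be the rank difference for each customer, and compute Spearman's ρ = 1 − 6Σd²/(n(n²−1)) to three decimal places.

Ranks of variable 1: 1, 2, 4, 5, 6, 7, 3
Ranks of variable 2: 6, 7, 4, 1, 5, 2, 3
d = r₁ − r₂: -5, -5, 0, 4, 1, 5, 0
d²: 25, 25, 0, 16, 1, 25, 0; Σd² = 92
ρ = 1 − 6·92/(7·48) = 1 − 552/336 = -0.643

-0.643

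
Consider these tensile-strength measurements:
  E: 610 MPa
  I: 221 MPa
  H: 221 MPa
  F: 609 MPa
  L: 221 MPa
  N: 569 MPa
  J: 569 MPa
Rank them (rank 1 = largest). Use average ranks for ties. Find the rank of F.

Sorted (descending): 610, 609, 569, 569, 221, 221, 221
The 2 values of 569 occupy positions 3–4 → average rank (3+4)/2 = 3.5.
The 3 values of 221 occupy positions 5–7 → average rank 6.
F has value 609 MPa → rank 2.

2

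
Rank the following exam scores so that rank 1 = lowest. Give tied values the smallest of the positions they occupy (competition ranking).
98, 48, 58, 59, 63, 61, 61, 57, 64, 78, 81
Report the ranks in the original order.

Sorted (ascending): 48, 57, 58, 59, 61, 61, 63, 64, 78, 81, 98
The 2 values of 61 occupy positions 5–6 → each gets rank 5.

11, 1, 3, 4, 7, 5, 5, 2, 8, 9, 10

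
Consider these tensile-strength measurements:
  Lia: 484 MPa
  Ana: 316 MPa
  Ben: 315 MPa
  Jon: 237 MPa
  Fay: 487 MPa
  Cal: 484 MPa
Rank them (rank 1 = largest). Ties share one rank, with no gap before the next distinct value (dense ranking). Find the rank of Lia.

2

Sorted (descending): 487, 484, 484, 316, 315, 237
The 2 values of 484 share dense rank 2.
Remaining distinct values take the next consecutive integers.
Lia has value 484 MPa → rank 2.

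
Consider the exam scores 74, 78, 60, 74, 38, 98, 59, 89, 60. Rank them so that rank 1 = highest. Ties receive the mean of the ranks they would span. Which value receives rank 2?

Sorted (descending): 98, 89, 78, 74, 74, 60, 60, 59, 38
The 2 values of 74 occupy positions 4–5 → average rank (4+5)/2 = 4.5.
The 2 values of 60 occupy positions 6–7 → average rank (6+7)/2 = 6.5.
Rank 2 → value 89.

89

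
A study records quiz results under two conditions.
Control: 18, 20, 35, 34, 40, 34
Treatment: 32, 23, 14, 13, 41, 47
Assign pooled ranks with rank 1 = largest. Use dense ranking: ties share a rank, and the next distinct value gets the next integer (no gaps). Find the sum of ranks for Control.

Sorted (descending): 47, 41, 40, 35, 34, 34, 32, 23, 20, 18, 14, 13
The 2 values of 34 share dense rank 5.
Remaining distinct values take the next consecutive integers.
Control values → pooled ranks: 18→9, 20→8, 35→4, 34→5, 40→3, 34→5
Rank sum = 9 + 8 + 4 + 5 + 3 + 5 = 34

34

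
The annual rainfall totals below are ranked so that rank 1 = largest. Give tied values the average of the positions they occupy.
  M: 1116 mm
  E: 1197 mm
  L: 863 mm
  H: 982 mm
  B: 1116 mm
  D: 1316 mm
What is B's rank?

3.5

Sorted (descending): 1316, 1197, 1116, 1116, 982, 863
The 2 values of 1116 occupy positions 3–4 → average rank (3+4)/2 = 3.5.
B has value 1116 mm → rank 3.5.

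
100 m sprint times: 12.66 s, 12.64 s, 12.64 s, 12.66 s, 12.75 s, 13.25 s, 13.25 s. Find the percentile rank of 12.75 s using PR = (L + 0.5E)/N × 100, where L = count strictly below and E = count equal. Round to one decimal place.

64.3

N = 7.
Strictly below 12.75: 4. Equal to 12.75: 1.
PR = (4 + 0.5·1)/7 × 100 = 64.3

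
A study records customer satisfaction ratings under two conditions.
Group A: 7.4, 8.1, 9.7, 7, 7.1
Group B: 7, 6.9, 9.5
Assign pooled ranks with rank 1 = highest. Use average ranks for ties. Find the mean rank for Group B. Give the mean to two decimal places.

Sorted (descending): 9.7, 9.5, 8.1, 7.4, 7.1, 7, 7, 6.9
The 2 values of 7 occupy positions 6–7 → average rank (6+7)/2 = 6.5.
Group B values → pooled ranks: 7→6.5, 6.9→8, 9.5→2
Mean rank = (6.5 + 8 + 2) / 3 = 5.50

5.50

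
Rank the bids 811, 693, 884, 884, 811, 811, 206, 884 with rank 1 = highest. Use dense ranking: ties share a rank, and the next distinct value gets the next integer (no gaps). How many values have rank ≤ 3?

Sorted (descending): 884, 884, 884, 811, 811, 811, 693, 206
The 3 values of 884 share dense rank 1.
The 3 values of 811 share dense rank 2.
Remaining distinct values take the next consecutive integers.
Ranks ≤ 3: {1, 1, 1, 2, 2, 2, 3} → 7 values.

7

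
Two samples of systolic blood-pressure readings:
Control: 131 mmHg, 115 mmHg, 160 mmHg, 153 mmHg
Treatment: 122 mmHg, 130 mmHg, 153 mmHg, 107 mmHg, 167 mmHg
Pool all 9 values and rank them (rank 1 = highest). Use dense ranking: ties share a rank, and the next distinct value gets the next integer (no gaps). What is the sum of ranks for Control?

16

Sorted (descending): 167, 160, 153, 153, 131, 130, 122, 115, 107
The 2 values of 153 share dense rank 3.
Remaining distinct values take the next consecutive integers.
Control values → pooled ranks: 131→4, 115→7, 160→2, 153→3
Rank sum = 4 + 7 + 2 + 3 = 16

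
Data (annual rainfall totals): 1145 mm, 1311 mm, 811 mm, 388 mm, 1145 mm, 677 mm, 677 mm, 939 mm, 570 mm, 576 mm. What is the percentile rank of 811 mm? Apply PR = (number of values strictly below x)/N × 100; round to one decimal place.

N = 10.
Strictly below 811: 5. Equal to 811: 1.
PR = 5/10 × 100 = 50.0

50.0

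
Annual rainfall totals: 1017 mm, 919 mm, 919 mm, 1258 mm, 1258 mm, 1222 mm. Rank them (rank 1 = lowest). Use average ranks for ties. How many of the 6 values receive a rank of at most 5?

Sorted (ascending): 919, 919, 1017, 1222, 1258, 1258
The 2 values of 919 occupy positions 1–2 → average rank (1+2)/2 = 1.5.
The 2 values of 1258 occupy positions 5–6 → average rank (5+6)/2 = 5.5.
Ranks ≤ 5: {1.5, 1.5, 3, 4} → 4 values.

4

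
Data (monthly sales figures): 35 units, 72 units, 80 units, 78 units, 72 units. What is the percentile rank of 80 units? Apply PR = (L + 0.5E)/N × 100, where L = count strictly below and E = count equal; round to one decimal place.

90.0

N = 5.
Strictly below 80: 4. Equal to 80: 1.
PR = (4 + 0.5·1)/5 × 100 = 90.0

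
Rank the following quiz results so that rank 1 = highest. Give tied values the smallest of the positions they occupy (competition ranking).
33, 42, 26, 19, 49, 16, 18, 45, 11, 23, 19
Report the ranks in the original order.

Sorted (descending): 49, 45, 42, 33, 26, 23, 19, 19, 18, 16, 11
The 2 values of 19 occupy positions 7–8 → each gets rank 7.

4, 3, 5, 7, 1, 10, 9, 2, 11, 6, 7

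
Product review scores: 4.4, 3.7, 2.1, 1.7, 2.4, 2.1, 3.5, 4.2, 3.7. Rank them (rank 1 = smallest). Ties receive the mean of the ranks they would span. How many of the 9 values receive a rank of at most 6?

Sorted (ascending): 1.7, 2.1, 2.1, 2.4, 3.5, 3.7, 3.7, 4.2, 4.4
The 2 values of 2.1 occupy positions 2–3 → average rank (2+3)/2 = 2.5.
The 2 values of 3.7 occupy positions 6–7 → average rank (6+7)/2 = 6.5.
Ranks ≤ 6: {1, 2.5, 2.5, 4, 5} → 5 values.

5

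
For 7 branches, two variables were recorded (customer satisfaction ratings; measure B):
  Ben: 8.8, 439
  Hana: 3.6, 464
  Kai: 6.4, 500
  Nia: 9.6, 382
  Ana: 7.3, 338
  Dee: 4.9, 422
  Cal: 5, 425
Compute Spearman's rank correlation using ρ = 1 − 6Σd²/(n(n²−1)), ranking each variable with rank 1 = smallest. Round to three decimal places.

-0.393

Ranks of variable 1: 6, 1, 4, 7, 5, 2, 3
Ranks of variable 2: 5, 6, 7, 2, 1, 3, 4
d = r₁ − r₂: 1, -5, -3, 5, 4, -1, -1
d²: 1, 25, 9, 25, 16, 1, 1; Σd² = 78
ρ = 1 − 6·78/(7·48) = 1 − 468/336 = -0.393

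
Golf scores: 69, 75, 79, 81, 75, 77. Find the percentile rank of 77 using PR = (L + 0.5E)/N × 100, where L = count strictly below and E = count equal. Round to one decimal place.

N = 6.
Strictly below 77: 3. Equal to 77: 1.
PR = (3 + 0.5·1)/6 × 100 = 58.3

58.3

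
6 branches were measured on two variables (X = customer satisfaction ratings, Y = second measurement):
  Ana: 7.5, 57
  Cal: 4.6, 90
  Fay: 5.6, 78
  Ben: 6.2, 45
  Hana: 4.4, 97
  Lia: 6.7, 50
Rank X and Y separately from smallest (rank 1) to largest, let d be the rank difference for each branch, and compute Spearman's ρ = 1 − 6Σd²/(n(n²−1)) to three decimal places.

-0.771

Ranks of variable 1: 6, 2, 3, 4, 1, 5
Ranks of variable 2: 3, 5, 4, 1, 6, 2
d = r₁ − r₂: 3, -3, -1, 3, -5, 3
d²: 9, 9, 1, 9, 25, 9; Σd² = 62
ρ = 1 − 6·62/(6·35) = 1 − 372/210 = -0.771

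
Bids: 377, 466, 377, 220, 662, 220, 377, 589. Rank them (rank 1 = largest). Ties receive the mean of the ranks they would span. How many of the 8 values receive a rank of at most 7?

Sorted (descending): 662, 589, 466, 377, 377, 377, 220, 220
The 3 values of 377 occupy positions 4–6 → average rank 5.
The 2 values of 220 occupy positions 7–8 → average rank (7+8)/2 = 7.5.
Ranks ≤ 7: {1, 2, 3, 5, 5, 5} → 6 values.

6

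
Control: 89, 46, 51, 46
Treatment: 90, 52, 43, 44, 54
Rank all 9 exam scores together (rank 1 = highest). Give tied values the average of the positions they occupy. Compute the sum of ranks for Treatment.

25

Sorted (descending): 90, 89, 54, 52, 51, 46, 46, 44, 43
The 2 values of 46 occupy positions 6–7 → average rank (6+7)/2 = 6.5.
Treatment values → pooled ranks: 90→1, 52→4, 43→9, 44→8, 54→3
Rank sum = 1 + 4 + 9 + 8 + 3 = 25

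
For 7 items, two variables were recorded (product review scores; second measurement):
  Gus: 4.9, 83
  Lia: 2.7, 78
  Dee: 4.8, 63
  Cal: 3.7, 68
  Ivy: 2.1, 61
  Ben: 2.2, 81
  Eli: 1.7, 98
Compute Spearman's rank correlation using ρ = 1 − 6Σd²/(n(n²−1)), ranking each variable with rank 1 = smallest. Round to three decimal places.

Ranks of variable 1: 7, 4, 6, 5, 2, 3, 1
Ranks of variable 2: 6, 4, 2, 3, 1, 5, 7
d = r₁ − r₂: 1, 0, 4, 2, 1, -2, -6
d²: 1, 0, 16, 4, 1, 4, 36; Σd² = 62
ρ = 1 − 6·62/(7·48) = 1 − 372/336 = -0.107

-0.107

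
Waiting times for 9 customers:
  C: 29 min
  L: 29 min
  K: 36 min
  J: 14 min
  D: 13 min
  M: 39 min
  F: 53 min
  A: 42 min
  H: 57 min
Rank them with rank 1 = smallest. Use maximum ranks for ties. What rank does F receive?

Sorted (ascending): 13, 14, 29, 29, 36, 39, 42, 53, 57
The 2 values of 29 occupy positions 3–4 → each gets rank 4.
F has value 53 min → rank 8.

8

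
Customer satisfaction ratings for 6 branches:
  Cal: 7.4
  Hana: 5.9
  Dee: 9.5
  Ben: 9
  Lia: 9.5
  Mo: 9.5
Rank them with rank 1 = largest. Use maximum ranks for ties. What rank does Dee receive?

Sorted (descending): 9.5, 9.5, 9.5, 9, 7.4, 5.9
The 3 values of 9.5 occupy positions 1–3 → each gets rank 3.
Dee has value 9.5 → rank 3.

3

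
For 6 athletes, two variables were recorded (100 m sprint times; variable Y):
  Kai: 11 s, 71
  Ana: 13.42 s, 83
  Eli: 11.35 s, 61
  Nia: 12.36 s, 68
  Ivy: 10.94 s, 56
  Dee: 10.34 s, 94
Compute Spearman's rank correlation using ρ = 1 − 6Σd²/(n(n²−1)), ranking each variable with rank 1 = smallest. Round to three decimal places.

Ranks of variable 1: 3, 6, 4, 5, 2, 1
Ranks of variable 2: 4, 5, 2, 3, 1, 6
d = r₁ − r₂: -1, 1, 2, 2, 1, -5
d²: 1, 1, 4, 4, 1, 25; Σd² = 36
ρ = 1 − 6·36/(6·35) = 1 − 216/210 = -0.029

-0.029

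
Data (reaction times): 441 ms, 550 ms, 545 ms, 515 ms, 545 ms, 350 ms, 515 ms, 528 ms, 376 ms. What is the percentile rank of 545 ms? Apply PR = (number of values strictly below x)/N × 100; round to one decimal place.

66.7

N = 9.
Strictly below 545: 6. Equal to 545: 2.
PR = 6/9 × 100 = 66.7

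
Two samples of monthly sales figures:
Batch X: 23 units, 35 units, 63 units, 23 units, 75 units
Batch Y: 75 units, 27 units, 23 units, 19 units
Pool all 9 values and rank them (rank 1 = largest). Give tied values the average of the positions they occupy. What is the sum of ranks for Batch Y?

22.5

Sorted (descending): 75, 75, 63, 35, 27, 23, 23, 23, 19
The 2 values of 75 occupy positions 1–2 → average rank (1+2)/2 = 1.5.
The 3 values of 23 occupy positions 6–8 → average rank 7.
Batch Y values → pooled ranks: 75→1.5, 27→5, 23→7, 19→9
Rank sum = 1.5 + 5 + 7 + 9 = 22.5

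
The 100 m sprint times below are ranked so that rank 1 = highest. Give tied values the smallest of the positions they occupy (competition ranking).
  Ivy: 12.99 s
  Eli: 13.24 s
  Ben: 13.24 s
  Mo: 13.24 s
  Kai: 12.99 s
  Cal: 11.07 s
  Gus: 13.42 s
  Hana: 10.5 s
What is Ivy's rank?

Sorted (descending): 13.42, 13.24, 13.24, 13.24, 12.99, 12.99, 11.07, 10.5
The 3 values of 13.24 occupy positions 2–4 → each gets rank 2.
The 2 values of 12.99 occupy positions 5–6 → each gets rank 5.
Ivy has value 12.99 s → rank 5.

5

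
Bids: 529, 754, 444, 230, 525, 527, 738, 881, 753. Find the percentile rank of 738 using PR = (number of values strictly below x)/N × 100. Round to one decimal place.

N = 9.
Strictly below 738: 5. Equal to 738: 1.
PR = 5/9 × 100 = 55.6

55.6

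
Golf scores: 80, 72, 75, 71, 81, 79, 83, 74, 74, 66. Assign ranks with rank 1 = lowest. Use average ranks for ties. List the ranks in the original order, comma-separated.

Sorted (ascending): 66, 71, 72, 74, 74, 75, 79, 80, 81, 83
The 2 values of 74 occupy positions 4–5 → average rank (4+5)/2 = 4.5.

8, 3, 6, 2, 9, 7, 10, 4.5, 4.5, 1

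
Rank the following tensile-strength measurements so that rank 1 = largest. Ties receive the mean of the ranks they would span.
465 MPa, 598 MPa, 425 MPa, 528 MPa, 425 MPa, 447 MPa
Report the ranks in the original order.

Sorted (descending): 598, 528, 465, 447, 425, 425
The 2 values of 425 occupy positions 5–6 → average rank (5+6)/2 = 5.5.

3, 1, 5.5, 2, 5.5, 4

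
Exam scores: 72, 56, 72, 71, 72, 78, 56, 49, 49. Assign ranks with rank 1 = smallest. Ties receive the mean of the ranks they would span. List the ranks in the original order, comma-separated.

Sorted (ascending): 49, 49, 56, 56, 71, 72, 72, 72, 78
The 2 values of 49 occupy positions 1–2 → average rank (1+2)/2 = 1.5.
The 2 values of 56 occupy positions 3–4 → average rank (3+4)/2 = 3.5.
The 3 values of 72 occupy positions 6–8 → average rank 7.

7, 3.5, 7, 5, 7, 9, 3.5, 1.5, 1.5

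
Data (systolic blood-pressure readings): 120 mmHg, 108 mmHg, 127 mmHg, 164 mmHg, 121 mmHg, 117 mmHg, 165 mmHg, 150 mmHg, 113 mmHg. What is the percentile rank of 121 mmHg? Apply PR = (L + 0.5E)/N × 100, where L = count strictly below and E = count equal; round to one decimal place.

50.0

N = 9.
Strictly below 121: 4. Equal to 121: 1.
PR = (4 + 0.5·1)/9 × 100 = 50.0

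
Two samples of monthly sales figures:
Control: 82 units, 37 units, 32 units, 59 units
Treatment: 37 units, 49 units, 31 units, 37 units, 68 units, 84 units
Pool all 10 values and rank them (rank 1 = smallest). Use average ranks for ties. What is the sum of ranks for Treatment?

33

Sorted (ascending): 31, 32, 37, 37, 37, 49, 59, 68, 82, 84
The 3 values of 37 occupy positions 3–5 → average rank 4.
Treatment values → pooled ranks: 37→4, 49→6, 31→1, 37→4, 68→8, 84→10
Rank sum = 4 + 6 + 1 + 4 + 8 + 10 = 33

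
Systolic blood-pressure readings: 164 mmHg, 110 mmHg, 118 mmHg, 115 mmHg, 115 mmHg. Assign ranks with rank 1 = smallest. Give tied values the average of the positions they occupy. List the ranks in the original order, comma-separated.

Sorted (ascending): 110, 115, 115, 118, 164
The 2 values of 115 occupy positions 2–3 → average rank (2+3)/2 = 2.5.

5, 1, 4, 2.5, 2.5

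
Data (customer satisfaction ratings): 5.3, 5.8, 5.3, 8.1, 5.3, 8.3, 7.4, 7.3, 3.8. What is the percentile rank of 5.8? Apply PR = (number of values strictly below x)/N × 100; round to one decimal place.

N = 9.
Strictly below 5.8: 4. Equal to 5.8: 1.
PR = 4/9 × 100 = 44.4

44.4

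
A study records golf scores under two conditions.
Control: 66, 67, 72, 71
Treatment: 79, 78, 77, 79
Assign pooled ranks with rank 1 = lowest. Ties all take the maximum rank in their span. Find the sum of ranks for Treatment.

27

Sorted (ascending): 66, 67, 71, 72, 77, 78, 79, 79
The 2 values of 79 occupy positions 7–8 → each gets rank 8.
Treatment values → pooled ranks: 79→8, 78→6, 77→5, 79→8
Rank sum = 8 + 6 + 5 + 8 = 27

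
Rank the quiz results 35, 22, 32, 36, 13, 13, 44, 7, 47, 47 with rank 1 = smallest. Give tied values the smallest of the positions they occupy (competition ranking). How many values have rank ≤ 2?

3

Sorted (ascending): 7, 13, 13, 22, 32, 35, 36, 44, 47, 47
The 2 values of 13 occupy positions 2–3 → each gets rank 2.
The 2 values of 47 occupy positions 9–10 → each gets rank 9.
Ranks ≤ 2: {1, 2, 2} → 3 values.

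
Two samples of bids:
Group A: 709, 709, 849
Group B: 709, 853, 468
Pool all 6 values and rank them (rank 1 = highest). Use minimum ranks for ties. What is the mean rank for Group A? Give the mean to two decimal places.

2.67

Sorted (descending): 853, 849, 709, 709, 709, 468
The 3 values of 709 occupy positions 3–5 → each gets rank 3.
Group A values → pooled ranks: 709→3, 709→3, 849→2
Mean rank = (3 + 3 + 2) / 3 = 2.67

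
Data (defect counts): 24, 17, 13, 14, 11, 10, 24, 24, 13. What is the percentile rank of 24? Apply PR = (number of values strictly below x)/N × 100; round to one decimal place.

66.7

N = 9.
Strictly below 24: 6. Equal to 24: 3.
PR = 6/9 × 100 = 66.7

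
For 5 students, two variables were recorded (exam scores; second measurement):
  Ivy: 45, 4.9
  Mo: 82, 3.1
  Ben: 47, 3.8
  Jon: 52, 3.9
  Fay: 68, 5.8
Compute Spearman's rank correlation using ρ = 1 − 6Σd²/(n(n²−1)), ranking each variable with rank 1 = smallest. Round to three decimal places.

Ranks of variable 1: 1, 5, 2, 3, 4
Ranks of variable 2: 4, 1, 2, 3, 5
d = r₁ − r₂: -3, 4, 0, 0, -1
d²: 9, 16, 0, 0, 1; Σd² = 26
ρ = 1 − 6·26/(5·24) = 1 − 156/120 = -0.300

-0.300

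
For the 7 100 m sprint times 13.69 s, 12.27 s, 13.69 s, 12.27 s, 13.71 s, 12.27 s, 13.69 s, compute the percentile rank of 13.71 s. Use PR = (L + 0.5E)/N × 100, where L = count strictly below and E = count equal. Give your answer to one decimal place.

92.9

N = 7.
Strictly below 13.71: 6. Equal to 13.71: 1.
PR = (6 + 0.5·1)/7 × 100 = 92.9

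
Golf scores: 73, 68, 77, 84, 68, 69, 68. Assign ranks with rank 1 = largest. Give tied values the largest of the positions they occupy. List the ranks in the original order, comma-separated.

3, 7, 2, 1, 7, 4, 7

Sorted (descending): 84, 77, 73, 69, 68, 68, 68
The 3 values of 68 occupy positions 5–7 → each gets rank 7.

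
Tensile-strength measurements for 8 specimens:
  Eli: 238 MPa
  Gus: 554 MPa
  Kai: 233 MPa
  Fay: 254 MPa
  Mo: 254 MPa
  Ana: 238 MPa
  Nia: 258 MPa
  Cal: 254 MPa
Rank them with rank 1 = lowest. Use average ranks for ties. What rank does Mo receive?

5

Sorted (ascending): 233, 238, 238, 254, 254, 254, 258, 554
The 2 values of 238 occupy positions 2–3 → average rank (2+3)/2 = 2.5.
The 3 values of 254 occupy positions 4–6 → average rank 5.
Mo has value 254 MPa → rank 5.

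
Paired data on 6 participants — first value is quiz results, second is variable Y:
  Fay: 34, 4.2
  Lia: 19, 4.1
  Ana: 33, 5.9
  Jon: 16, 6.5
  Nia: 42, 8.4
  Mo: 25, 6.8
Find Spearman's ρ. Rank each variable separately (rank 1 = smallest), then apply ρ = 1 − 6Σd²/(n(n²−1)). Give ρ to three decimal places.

Ranks of variable 1: 5, 2, 4, 1, 6, 3
Ranks of variable 2: 2, 1, 3, 4, 6, 5
d = r₁ − r₂: 3, 1, 1, -3, 0, -2
d²: 9, 1, 1, 9, 0, 4; Σd² = 24
ρ = 1 − 6·24/(6·35) = 1 − 144/210 = 0.314

0.314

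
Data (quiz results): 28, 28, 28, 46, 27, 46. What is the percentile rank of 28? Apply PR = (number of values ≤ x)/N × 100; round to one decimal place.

66.7

N = 6.
Strictly below 28: 1. Equal to 28: 3.
PR = 4/6 × 100 = 66.7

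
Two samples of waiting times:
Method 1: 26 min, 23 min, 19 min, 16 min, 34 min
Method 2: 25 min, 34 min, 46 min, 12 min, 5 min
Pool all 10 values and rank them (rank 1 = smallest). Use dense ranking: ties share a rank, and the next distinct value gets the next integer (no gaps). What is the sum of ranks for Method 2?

26

Sorted (ascending): 5, 12, 16, 19, 23, 25, 26, 34, 34, 46
The 2 values of 34 share dense rank 8.
Remaining distinct values take the next consecutive integers.
Method 2 values → pooled ranks: 25→6, 34→8, 46→9, 12→2, 5→1
Rank sum = 6 + 8 + 9 + 2 + 1 = 26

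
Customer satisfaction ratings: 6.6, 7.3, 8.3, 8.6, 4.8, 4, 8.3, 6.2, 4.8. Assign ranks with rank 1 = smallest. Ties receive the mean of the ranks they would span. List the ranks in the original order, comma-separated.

Sorted (ascending): 4, 4.8, 4.8, 6.2, 6.6, 7.3, 8.3, 8.3, 8.6
The 2 values of 4.8 occupy positions 2–3 → average rank (2+3)/2 = 2.5.
The 2 values of 8.3 occupy positions 7–8 → average rank (7+8)/2 = 7.5.

5, 6, 7.5, 9, 2.5, 1, 7.5, 4, 2.5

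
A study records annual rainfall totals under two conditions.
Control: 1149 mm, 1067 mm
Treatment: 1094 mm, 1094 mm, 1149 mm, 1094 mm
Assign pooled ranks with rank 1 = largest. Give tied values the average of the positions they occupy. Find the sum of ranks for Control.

7.5

Sorted (descending): 1149, 1149, 1094, 1094, 1094, 1067
The 2 values of 1149 occupy positions 1–2 → average rank (1+2)/2 = 1.5.
The 3 values of 1094 occupy positions 3–5 → average rank 4.
Control values → pooled ranks: 1149→1.5, 1067→6
Rank sum = 1.5 + 6 = 7.5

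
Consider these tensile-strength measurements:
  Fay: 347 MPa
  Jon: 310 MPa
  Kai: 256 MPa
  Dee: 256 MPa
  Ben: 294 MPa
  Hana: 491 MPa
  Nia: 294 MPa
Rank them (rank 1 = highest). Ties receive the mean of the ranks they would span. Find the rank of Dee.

6.5

Sorted (descending): 491, 347, 310, 294, 294, 256, 256
The 2 values of 294 occupy positions 4–5 → average rank (4+5)/2 = 4.5.
The 2 values of 256 occupy positions 6–7 → average rank (6+7)/2 = 6.5.
Dee has value 256 MPa → rank 6.5.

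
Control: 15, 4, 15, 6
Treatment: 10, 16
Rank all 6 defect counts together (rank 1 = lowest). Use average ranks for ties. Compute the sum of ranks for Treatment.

9

Sorted (ascending): 4, 6, 10, 15, 15, 16
The 2 values of 15 occupy positions 4–5 → average rank (4+5)/2 = 4.5.
Treatment values → pooled ranks: 10→3, 16→6
Rank sum = 3 + 6 = 9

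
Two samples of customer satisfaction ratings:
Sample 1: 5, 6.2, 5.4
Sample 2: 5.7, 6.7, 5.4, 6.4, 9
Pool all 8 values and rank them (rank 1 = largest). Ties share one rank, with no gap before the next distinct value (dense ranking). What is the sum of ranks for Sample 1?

Sorted (descending): 9, 6.7, 6.4, 6.2, 5.7, 5.4, 5.4, 5
The 2 values of 5.4 share dense rank 6.
Remaining distinct values take the next consecutive integers.
Sample 1 values → pooled ranks: 5→7, 6.2→4, 5.4→6
Rank sum = 7 + 4 + 6 = 17

17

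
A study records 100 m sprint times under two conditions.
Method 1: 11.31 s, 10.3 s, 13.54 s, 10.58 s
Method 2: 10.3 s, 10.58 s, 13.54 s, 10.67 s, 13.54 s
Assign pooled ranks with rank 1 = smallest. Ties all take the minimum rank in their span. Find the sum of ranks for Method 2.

Sorted (ascending): 10.3, 10.3, 10.58, 10.58, 10.67, 11.31, 13.54, 13.54, 13.54
The 2 values of 10.3 occupy positions 1–2 → each gets rank 1.
The 2 values of 10.58 occupy positions 3–4 → each gets rank 3.
The 3 values of 13.54 occupy positions 7–9 → each gets rank 7.
Method 2 values → pooled ranks: 10.3→1, 10.58→3, 13.54→7, 10.67→5, 13.54→7
Rank sum = 1 + 3 + 7 + 5 + 7 = 23

23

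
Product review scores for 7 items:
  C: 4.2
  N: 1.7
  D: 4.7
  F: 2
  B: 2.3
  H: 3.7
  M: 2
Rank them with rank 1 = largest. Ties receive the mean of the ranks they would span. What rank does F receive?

Sorted (descending): 4.7, 4.2, 3.7, 2.3, 2, 2, 1.7
The 2 values of 2 occupy positions 5–6 → average rank (5+6)/2 = 5.5.
F has value 2 → rank 5.5.

5.5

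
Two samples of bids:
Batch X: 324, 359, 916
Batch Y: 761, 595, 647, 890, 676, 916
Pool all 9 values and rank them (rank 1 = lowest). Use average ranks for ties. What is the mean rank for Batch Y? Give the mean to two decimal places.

Sorted (ascending): 324, 359, 595, 647, 676, 761, 890, 916, 916
The 2 values of 916 occupy positions 8–9 → average rank (8+9)/2 = 8.5.
Batch Y values → pooled ranks: 761→6, 595→3, 647→4, 890→7, 676→5, 916→8.5
Mean rank = (6 + 3 + 4 + 7 + 5 + 8.5) / 6 = 5.58

5.58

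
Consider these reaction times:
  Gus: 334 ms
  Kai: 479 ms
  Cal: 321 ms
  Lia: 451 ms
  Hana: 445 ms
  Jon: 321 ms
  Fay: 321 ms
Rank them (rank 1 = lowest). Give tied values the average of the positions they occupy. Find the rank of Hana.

Sorted (ascending): 321, 321, 321, 334, 445, 451, 479
The 3 values of 321 occupy positions 1–3 → average rank 2.
Hana has value 445 ms → rank 5.

5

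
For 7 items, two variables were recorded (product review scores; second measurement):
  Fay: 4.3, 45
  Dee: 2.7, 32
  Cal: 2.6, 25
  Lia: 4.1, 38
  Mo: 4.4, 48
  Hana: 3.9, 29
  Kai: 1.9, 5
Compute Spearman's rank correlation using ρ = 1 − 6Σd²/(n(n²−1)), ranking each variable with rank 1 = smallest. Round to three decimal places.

0.964

Ranks of variable 1: 6, 3, 2, 5, 7, 4, 1
Ranks of variable 2: 6, 4, 2, 5, 7, 3, 1
d = r₁ − r₂: 0, -1, 0, 0, 0, 1, 0
d²: 0, 1, 0, 0, 0, 1, 0; Σd² = 2
ρ = 1 − 6·2/(7·48) = 1 − 12/336 = 0.964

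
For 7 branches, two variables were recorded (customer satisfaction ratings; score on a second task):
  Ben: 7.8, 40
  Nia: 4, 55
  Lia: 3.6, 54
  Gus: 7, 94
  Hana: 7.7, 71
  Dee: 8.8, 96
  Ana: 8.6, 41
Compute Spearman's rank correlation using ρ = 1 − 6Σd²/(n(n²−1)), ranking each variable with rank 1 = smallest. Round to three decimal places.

0.107

Ranks of variable 1: 5, 2, 1, 3, 4, 7, 6
Ranks of variable 2: 1, 4, 3, 6, 5, 7, 2
d = r₁ − r₂: 4, -2, -2, -3, -1, 0, 4
d²: 16, 4, 4, 9, 1, 0, 16; Σd² = 50
ρ = 1 − 6·50/(7·48) = 1 − 300/336 = 0.107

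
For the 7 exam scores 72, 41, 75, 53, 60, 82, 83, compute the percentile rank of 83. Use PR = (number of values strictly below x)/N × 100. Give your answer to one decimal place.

85.7

N = 7.
Strictly below 83: 6. Equal to 83: 1.
PR = 6/7 × 100 = 85.7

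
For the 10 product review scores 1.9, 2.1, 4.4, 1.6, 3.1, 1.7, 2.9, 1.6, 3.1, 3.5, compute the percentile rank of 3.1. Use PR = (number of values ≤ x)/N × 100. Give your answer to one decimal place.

80.0

N = 10.
Strictly below 3.1: 6. Equal to 3.1: 2.
PR = 8/10 × 100 = 80.0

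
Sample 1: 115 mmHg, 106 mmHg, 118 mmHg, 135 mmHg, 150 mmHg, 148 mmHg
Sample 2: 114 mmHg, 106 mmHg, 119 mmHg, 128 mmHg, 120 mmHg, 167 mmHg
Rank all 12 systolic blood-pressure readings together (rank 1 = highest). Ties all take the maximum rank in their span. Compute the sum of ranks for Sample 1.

38

Sorted (descending): 167, 150, 148, 135, 128, 120, 119, 118, 115, 114, 106, 106
The 2 values of 106 occupy positions 11–12 → each gets rank 12.
Sample 1 values → pooled ranks: 115→9, 106→12, 118→8, 135→4, 150→2, 148→3
Rank sum = 9 + 12 + 8 + 4 + 2 + 3 = 38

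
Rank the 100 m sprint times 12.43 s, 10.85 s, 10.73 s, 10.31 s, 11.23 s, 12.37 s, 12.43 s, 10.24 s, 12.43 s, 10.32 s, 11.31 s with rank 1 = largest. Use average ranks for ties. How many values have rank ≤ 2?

3

Sorted (descending): 12.43, 12.43, 12.43, 12.37, 11.31, 11.23, 10.85, 10.73, 10.32, 10.31, 10.24
The 3 values of 12.43 occupy positions 1–3 → average rank 2.
Ranks ≤ 2: {2, 2, 2} → 3 values.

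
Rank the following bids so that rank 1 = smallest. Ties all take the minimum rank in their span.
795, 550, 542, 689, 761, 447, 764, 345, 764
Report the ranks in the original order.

9, 4, 3, 5, 6, 2, 7, 1, 7

Sorted (ascending): 345, 447, 542, 550, 689, 761, 764, 764, 795
The 2 values of 764 occupy positions 7–8 → each gets rank 7.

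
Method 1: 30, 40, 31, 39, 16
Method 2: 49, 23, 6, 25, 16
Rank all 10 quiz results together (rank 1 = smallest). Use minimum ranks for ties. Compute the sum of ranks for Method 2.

Sorted (ascending): 6, 16, 16, 23, 25, 30, 31, 39, 40, 49
The 2 values of 16 occupy positions 2–3 → each gets rank 2.
Method 2 values → pooled ranks: 49→10, 23→4, 6→1, 25→5, 16→2
Rank sum = 10 + 4 + 1 + 5 + 2 = 22

22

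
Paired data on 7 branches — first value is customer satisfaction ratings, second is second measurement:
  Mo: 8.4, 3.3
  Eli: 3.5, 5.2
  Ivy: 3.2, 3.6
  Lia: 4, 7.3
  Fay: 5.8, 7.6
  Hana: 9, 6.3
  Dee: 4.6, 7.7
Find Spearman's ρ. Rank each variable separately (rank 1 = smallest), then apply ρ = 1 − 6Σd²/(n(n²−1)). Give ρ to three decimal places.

0.107

Ranks of variable 1: 6, 2, 1, 3, 5, 7, 4
Ranks of variable 2: 1, 3, 2, 5, 6, 4, 7
d = r₁ − r₂: 5, -1, -1, -2, -1, 3, -3
d²: 25, 1, 1, 4, 1, 9, 9; Σd² = 50
ρ = 1 − 6·50/(7·48) = 1 − 300/336 = 0.107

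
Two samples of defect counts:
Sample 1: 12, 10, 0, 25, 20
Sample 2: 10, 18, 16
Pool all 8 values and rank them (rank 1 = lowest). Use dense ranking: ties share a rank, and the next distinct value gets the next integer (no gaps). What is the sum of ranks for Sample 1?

19

Sorted (ascending): 0, 10, 10, 12, 16, 18, 20, 25
The 2 values of 10 share dense rank 2.
Remaining distinct values take the next consecutive integers.
Sample 1 values → pooled ranks: 12→3, 10→2, 0→1, 25→7, 20→6
Rank sum = 3 + 2 + 1 + 7 + 6 = 19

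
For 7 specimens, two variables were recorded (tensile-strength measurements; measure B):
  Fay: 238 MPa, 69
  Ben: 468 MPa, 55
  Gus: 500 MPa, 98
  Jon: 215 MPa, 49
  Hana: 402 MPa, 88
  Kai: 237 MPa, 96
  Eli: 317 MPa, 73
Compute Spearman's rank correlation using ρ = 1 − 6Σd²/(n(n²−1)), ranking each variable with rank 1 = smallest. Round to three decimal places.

0.429

Ranks of variable 1: 3, 6, 7, 1, 5, 2, 4
Ranks of variable 2: 3, 2, 7, 1, 5, 6, 4
d = r₁ − r₂: 0, 4, 0, 0, 0, -4, 0
d²: 0, 16, 0, 0, 0, 16, 0; Σd² = 32
ρ = 1 − 6·32/(7·48) = 1 − 192/336 = 0.429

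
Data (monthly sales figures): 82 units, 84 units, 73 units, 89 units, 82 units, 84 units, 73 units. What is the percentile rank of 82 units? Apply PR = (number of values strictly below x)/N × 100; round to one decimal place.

28.6

N = 7.
Strictly below 82: 2. Equal to 82: 2.
PR = 2/7 × 100 = 28.6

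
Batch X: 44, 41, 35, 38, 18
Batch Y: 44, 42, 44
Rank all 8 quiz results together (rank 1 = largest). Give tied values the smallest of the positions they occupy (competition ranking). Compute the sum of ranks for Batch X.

Sorted (descending): 44, 44, 44, 42, 41, 38, 35, 18
The 3 values of 44 occupy positions 1–3 → each gets rank 1.
Batch X values → pooled ranks: 44→1, 41→5, 35→7, 38→6, 18→8
Rank sum = 1 + 5 + 7 + 6 + 8 = 27

27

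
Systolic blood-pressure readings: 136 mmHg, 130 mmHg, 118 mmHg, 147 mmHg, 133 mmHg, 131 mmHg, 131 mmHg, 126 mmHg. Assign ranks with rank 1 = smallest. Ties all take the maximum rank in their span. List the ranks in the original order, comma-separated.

7, 3, 1, 8, 6, 5, 5, 2

Sorted (ascending): 118, 126, 130, 131, 131, 133, 136, 147
The 2 values of 131 occupy positions 4–5 → each gets rank 5.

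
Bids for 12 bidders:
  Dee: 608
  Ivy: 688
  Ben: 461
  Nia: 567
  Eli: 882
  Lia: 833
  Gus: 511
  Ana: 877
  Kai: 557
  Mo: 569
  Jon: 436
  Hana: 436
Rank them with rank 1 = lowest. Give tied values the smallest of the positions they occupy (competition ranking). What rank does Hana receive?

1

Sorted (ascending): 436, 436, 461, 511, 557, 567, 569, 608, 688, 833, 877, 882
The 2 values of 436 occupy positions 1–2 → each gets rank 1.
Hana has value 436 → rank 1.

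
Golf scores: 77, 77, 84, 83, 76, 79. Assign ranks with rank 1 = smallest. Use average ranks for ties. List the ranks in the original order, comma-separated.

Sorted (ascending): 76, 77, 77, 79, 83, 84
The 2 values of 77 occupy positions 2–3 → average rank (2+3)/2 = 2.5.

2.5, 2.5, 6, 5, 1, 4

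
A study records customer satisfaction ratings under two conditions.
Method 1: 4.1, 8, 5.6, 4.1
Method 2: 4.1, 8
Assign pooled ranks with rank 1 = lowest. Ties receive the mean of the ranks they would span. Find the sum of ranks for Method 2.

7.5

Sorted (ascending): 4.1, 4.1, 4.1, 5.6, 8, 8
The 3 values of 4.1 occupy positions 1–3 → average rank 2.
The 2 values of 8 occupy positions 5–6 → average rank (5+6)/2 = 5.5.
Method 2 values → pooled ranks: 4.1→2, 8→5.5
Rank sum = 2 + 5.5 = 7.5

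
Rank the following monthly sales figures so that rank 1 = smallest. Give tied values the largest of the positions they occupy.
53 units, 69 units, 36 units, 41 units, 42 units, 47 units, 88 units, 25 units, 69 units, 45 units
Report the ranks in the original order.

7, 9, 2, 3, 4, 6, 10, 1, 9, 5

Sorted (ascending): 25, 36, 41, 42, 45, 47, 53, 69, 69, 88
The 2 values of 69 occupy positions 8–9 → each gets rank 9.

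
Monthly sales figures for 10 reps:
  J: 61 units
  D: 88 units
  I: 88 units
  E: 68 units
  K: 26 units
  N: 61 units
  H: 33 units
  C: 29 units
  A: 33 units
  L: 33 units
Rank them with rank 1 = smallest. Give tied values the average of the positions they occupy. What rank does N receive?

6.5

Sorted (ascending): 26, 29, 33, 33, 33, 61, 61, 68, 88, 88
The 3 values of 33 occupy positions 3–5 → average rank 4.
The 2 values of 61 occupy positions 6–7 → average rank (6+7)/2 = 6.5.
The 2 values of 88 occupy positions 9–10 → average rank (9+10)/2 = 9.5.
N has value 61 units → rank 6.5.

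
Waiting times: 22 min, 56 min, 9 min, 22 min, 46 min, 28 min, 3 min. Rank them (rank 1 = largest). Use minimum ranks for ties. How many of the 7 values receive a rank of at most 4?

5

Sorted (descending): 56, 46, 28, 22, 22, 9, 3
The 2 values of 22 occupy positions 4–5 → each gets rank 4.
Ranks ≤ 4: {1, 2, 3, 4, 4} → 5 values.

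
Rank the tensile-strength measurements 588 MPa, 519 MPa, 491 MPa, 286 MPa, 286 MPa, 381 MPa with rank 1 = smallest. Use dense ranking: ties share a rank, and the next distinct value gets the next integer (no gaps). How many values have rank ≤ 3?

4

Sorted (ascending): 286, 286, 381, 491, 519, 588
The 2 values of 286 share dense rank 1.
Remaining distinct values take the next consecutive integers.
Ranks ≤ 3: {1, 1, 2, 3} → 4 values.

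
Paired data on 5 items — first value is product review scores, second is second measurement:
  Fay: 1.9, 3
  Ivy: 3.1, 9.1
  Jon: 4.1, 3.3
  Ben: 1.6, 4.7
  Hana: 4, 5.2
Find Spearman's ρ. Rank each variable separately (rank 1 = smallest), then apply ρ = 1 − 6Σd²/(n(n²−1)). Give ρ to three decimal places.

0.100

Ranks of variable 1: 2, 3, 5, 1, 4
Ranks of variable 2: 1, 5, 2, 3, 4
d = r₁ − r₂: 1, -2, 3, -2, 0
d²: 1, 4, 9, 4, 0; Σd² = 18
ρ = 1 − 6·18/(5·24) = 1 − 108/120 = 0.100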